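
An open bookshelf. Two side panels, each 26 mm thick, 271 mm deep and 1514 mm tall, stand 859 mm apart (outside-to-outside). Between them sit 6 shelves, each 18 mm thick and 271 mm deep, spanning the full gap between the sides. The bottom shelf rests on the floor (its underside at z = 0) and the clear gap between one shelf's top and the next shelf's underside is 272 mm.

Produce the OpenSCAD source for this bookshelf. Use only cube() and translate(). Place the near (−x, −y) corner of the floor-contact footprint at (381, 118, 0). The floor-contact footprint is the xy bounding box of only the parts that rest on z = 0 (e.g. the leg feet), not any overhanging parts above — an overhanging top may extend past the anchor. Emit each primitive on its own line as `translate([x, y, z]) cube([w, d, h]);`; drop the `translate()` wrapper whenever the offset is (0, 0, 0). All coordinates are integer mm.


translate([381, 118, 0]) cube([26, 271, 1514]);
translate([1214, 118, 0]) cube([26, 271, 1514]);
translate([407, 118, 0]) cube([807, 271, 18]);
translate([407, 118, 290]) cube([807, 271, 18]);
translate([407, 118, 580]) cube([807, 271, 18]);
translate([407, 118, 870]) cube([807, 271, 18]);
translate([407, 118, 1160]) cube([807, 271, 18]);
translate([407, 118, 1450]) cube([807, 271, 18]);


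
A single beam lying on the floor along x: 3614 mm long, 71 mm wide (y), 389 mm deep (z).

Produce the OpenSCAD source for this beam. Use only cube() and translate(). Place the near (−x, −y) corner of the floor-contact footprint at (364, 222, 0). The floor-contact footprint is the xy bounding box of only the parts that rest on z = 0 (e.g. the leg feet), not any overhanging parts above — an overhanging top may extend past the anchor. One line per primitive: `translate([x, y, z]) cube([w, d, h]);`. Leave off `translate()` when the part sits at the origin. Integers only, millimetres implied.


translate([364, 222, 0]) cube([3614, 71, 389]);


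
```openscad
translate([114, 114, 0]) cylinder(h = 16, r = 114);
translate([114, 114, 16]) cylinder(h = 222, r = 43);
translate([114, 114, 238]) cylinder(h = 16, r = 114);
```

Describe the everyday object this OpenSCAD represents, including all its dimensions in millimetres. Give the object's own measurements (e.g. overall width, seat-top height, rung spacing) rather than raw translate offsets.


A spool: two coaxial disc flanges of radius 114 mm and thickness 16 mm, joined by a core cylinder of radius 43 mm and height 222 mm. The lower flange rests on z = 0 and the three cylinders share a vertical axis.


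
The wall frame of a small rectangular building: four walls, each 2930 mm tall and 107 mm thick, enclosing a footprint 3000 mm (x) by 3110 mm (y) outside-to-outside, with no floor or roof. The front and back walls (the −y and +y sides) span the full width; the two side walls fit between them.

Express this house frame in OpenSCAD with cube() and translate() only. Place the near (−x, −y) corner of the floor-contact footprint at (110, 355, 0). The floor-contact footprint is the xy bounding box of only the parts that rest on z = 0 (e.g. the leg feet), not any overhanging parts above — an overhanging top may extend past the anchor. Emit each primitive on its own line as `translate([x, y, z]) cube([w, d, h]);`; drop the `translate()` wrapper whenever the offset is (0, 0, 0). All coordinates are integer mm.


translate([110, 355, 0]) cube([3000, 107, 2930]);
translate([110, 3358, 0]) cube([3000, 107, 2930]);
translate([110, 462, 0]) cube([107, 2896, 2930]);
translate([3003, 462, 0]) cube([107, 2896, 2930]);


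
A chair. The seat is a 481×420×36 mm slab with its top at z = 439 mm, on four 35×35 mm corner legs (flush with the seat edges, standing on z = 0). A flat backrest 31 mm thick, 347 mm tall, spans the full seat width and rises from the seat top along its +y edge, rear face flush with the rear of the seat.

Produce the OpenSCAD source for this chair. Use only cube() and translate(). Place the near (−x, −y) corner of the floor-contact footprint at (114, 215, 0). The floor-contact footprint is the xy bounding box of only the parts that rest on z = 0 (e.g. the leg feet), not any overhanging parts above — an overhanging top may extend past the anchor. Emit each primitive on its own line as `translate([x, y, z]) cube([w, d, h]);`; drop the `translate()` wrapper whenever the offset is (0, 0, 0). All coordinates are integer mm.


translate([114, 215, 403]) cube([481, 420, 36]);
translate([114, 215, 0]) cube([35, 35, 403]);
translate([560, 215, 0]) cube([35, 35, 403]);
translate([114, 600, 0]) cube([35, 35, 403]);
translate([560, 600, 0]) cube([35, 35, 403]);
translate([114, 604, 439]) cube([481, 31, 347]);


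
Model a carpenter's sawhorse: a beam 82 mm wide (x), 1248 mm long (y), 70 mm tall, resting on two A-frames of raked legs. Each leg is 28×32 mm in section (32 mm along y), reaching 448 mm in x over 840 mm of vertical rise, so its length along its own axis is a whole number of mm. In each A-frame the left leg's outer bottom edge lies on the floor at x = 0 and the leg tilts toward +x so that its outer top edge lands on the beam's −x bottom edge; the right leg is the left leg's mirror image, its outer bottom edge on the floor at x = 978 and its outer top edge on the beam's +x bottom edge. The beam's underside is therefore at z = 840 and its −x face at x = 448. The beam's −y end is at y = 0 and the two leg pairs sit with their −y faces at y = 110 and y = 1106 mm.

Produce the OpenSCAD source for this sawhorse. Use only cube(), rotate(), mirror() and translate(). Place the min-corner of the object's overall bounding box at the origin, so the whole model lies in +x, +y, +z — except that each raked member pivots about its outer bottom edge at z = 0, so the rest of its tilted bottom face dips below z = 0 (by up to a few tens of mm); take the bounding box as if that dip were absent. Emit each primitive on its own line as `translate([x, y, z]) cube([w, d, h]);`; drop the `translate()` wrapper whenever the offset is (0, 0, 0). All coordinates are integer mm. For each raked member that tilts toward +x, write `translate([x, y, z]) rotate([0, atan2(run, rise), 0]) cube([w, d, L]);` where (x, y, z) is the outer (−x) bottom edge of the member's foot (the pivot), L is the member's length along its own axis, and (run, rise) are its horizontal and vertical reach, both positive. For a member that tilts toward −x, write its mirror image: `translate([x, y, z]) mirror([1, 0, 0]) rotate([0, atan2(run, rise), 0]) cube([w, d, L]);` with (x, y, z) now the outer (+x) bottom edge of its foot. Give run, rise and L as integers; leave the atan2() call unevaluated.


translate([448, 0, 840]) cube([82, 1248, 70]);
translate([0, 110, 0]) rotate([0, atan2(448, 840), 0]) cube([28, 32, 952]);
translate([978, 110, 0]) mirror([1, 0, 0]) rotate([0, atan2(448, 840), 0]) cube([28, 32, 952]);
translate([0, 1106, 0]) rotate([0, atan2(448, 840), 0]) cube([28, 32, 952]);
translate([978, 1106, 0]) mirror([1, 0, 0]) rotate([0, atan2(448, 840), 0]) cube([28, 32, 952]);


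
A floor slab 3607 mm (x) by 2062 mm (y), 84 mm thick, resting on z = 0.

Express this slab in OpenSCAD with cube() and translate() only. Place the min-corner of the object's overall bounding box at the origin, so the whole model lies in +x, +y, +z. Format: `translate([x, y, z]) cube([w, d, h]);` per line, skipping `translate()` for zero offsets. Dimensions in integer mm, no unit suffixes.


cube([3607, 2062, 84]);


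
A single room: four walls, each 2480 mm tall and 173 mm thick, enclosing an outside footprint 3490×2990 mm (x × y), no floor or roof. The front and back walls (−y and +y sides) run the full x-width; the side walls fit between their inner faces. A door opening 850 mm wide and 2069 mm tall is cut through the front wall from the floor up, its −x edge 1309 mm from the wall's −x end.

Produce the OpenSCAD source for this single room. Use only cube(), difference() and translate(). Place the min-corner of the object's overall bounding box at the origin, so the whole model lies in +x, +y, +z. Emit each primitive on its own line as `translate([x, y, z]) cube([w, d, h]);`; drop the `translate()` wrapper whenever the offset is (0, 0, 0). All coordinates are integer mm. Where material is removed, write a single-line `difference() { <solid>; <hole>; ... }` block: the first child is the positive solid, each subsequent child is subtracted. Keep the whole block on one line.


difference() { cube([3490, 173, 2480]); translate([1309, 0, 0]) cube([850, 173, 2069]); }
translate([0, 2817, 0]) cube([3490, 173, 2480]);
translate([0, 173, 0]) cube([173, 2644, 2480]);
translate([3317, 173, 0]) cube([173, 2644, 2480]);


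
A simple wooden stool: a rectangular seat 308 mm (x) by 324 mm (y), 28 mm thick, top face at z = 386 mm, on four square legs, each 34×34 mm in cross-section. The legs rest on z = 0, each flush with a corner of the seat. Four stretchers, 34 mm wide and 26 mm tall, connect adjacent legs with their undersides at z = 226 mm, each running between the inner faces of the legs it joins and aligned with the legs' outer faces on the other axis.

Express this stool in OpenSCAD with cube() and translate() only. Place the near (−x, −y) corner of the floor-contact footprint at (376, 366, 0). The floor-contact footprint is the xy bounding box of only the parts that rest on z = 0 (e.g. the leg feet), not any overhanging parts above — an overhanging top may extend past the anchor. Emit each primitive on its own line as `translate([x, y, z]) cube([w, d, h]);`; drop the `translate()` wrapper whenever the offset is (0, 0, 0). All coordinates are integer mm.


translate([376, 366, 358]) cube([308, 324, 28]);
translate([376, 366, 0]) cube([34, 34, 358]);
translate([650, 366, 0]) cube([34, 34, 358]);
translate([376, 656, 0]) cube([34, 34, 358]);
translate([650, 656, 0]) cube([34, 34, 358]);
translate([410, 366, 226]) cube([240, 34, 26]);
translate([410, 656, 226]) cube([240, 34, 26]);
translate([376, 400, 226]) cube([34, 256, 26]);
translate([650, 400, 226]) cube([34, 256, 26]);


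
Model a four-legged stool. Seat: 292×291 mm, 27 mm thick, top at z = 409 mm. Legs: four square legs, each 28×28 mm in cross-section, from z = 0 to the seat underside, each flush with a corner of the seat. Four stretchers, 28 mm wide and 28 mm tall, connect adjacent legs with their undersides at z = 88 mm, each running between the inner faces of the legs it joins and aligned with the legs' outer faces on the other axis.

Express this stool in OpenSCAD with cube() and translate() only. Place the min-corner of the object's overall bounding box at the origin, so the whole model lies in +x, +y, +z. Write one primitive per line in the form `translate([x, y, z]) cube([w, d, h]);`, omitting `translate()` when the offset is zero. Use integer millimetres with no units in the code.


// leg_h = 409 - 27 = 382
// stretcher span = 292 - 2*28 = 236
translate([0, 0, 382]) cube([292, 291, 27]);
cube([28, 28, 382]);
translate([264, 0, 0]) cube([28, 28, 382]);
translate([0, 263, 0]) cube([28, 28, 382]);
translate([264, 263, 0]) cube([28, 28, 382]);
translate([28, 0, 88]) cube([236, 28, 28]);
translate([28, 263, 88]) cube([236, 28, 28]);
translate([0, 28, 88]) cube([28, 235, 28]);
translate([264, 28, 88]) cube([28, 235, 28]);


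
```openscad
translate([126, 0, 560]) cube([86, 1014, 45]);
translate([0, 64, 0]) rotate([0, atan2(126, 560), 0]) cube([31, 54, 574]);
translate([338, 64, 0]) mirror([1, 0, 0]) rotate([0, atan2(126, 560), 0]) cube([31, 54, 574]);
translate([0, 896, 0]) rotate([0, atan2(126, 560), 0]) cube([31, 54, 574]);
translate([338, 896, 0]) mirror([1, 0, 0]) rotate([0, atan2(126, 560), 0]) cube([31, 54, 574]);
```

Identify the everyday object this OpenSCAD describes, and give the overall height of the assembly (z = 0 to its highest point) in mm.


A sawhorse. The overall height is 605 mm.

A beam across two mirrored pairs of raked legs — a sawhorse. The beam's underside is at z = 560 (matching the legs' vertical rise in atan2(126, 560)) and the beam is 45 mm tall, so its top is at 560 + 45 = 605 mm. The raked legs top out at the beam's underside, so that is the highest point.


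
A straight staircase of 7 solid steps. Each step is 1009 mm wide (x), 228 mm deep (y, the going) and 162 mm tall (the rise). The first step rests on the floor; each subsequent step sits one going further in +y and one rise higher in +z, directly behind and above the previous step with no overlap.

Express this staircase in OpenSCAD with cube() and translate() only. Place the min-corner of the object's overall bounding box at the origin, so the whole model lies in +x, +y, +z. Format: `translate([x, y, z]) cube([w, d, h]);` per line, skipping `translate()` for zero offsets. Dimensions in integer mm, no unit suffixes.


cube([1009, 228, 162]);
translate([0, 228, 162]) cube([1009, 228, 162]);
translate([0, 456, 324]) cube([1009, 228, 162]);
translate([0, 684, 486]) cube([1009, 228, 162]);
translate([0, 912, 648]) cube([1009, 228, 162]);
translate([0, 1140, 810]) cube([1009, 228, 162]);
translate([0, 1368, 972]) cube([1009, 228, 162]);


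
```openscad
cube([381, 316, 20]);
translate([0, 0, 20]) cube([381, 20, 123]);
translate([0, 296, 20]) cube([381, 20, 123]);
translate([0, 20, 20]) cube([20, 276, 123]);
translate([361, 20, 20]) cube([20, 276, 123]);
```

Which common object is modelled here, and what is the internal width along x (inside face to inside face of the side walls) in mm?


An open box. The internal width is 341 mm.

A 381×316 base slab with four walls standing on it — an open box. The base is 381 mm wide and the walls are 20 mm thick, so the internal width is 381 − 2 × 20 = 341 mm.


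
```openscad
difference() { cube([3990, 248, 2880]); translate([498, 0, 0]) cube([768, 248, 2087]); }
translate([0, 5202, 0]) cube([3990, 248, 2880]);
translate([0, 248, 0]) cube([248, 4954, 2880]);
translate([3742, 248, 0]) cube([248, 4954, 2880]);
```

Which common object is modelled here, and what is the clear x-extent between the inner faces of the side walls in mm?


A single room. The interior width is 3494 mm.

Four walls enclosing a rectangle with a door in the front wall — a room. Outside width 3990 minus two 248 mm walls gives 3494 mm.


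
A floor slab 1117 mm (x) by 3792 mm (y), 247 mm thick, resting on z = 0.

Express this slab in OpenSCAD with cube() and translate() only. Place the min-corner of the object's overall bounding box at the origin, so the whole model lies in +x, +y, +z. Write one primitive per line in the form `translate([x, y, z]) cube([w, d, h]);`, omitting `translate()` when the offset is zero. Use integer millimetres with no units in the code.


cube([1117, 3792, 247]);


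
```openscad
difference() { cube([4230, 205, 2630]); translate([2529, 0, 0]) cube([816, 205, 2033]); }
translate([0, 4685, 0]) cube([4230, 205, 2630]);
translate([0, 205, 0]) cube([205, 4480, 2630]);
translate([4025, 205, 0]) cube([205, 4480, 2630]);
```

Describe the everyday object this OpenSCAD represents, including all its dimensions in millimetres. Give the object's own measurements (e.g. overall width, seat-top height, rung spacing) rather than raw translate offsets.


A single room: four walls, each 2630 mm tall and 205 mm thick, enclosing an outside footprint 4230×4890 mm (x × y), no floor or roof. The front and back walls (−y and +y sides) run the full x-width; the side walls fit between their inner faces. A door opening 816 mm wide and 2033 mm tall is cut through the front wall from the floor up, its −x edge 2529 mm from the wall's −x end.


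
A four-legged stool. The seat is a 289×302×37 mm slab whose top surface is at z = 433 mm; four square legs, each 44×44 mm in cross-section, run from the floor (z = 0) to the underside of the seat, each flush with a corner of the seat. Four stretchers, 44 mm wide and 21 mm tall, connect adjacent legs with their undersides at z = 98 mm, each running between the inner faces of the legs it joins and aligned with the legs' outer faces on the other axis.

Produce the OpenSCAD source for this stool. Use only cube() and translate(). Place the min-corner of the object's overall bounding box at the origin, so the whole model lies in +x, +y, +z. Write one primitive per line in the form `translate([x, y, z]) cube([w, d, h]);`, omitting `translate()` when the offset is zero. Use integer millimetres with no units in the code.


// leg_h = 433 - 37 = 396
// stretcher span = 289 - 2*44 = 201
translate([0, 0, 396]) cube([289, 302, 37]);
cube([44, 44, 396]);
translate([245, 0, 0]) cube([44, 44, 396]);
translate([0, 258, 0]) cube([44, 44, 396]);
translate([245, 258, 0]) cube([44, 44, 396]);
translate([44, 0, 98]) cube([201, 44, 21]);
translate([44, 258, 98]) cube([201, 44, 21]);
translate([0, 44, 98]) cube([44, 214, 21]);
translate([245, 44, 98]) cube([44, 214, 21]);


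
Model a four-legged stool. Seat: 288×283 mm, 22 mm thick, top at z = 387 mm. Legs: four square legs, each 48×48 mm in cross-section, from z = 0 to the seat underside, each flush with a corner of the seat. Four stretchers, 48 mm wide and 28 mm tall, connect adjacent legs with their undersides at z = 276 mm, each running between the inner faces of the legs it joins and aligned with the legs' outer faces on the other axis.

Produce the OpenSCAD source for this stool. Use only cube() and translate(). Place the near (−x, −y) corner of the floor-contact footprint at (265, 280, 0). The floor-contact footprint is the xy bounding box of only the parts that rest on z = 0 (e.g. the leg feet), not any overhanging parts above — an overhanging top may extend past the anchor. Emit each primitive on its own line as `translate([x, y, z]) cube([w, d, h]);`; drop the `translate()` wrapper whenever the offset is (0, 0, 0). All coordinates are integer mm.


// leg_h = 387 - 22 = 365
// stretcher span = 288 - 2*48 = 192
translate([265, 280, 365]) cube([288, 283, 22]);
translate([265, 280, 0]) cube([48, 48, 365]);
translate([505, 280, 0]) cube([48, 48, 365]);
translate([265, 515, 0]) cube([48, 48, 365]);
translate([505, 515, 0]) cube([48, 48, 365]);
translate([313, 280, 276]) cube([192, 48, 28]);
translate([313, 515, 276]) cube([192, 48, 28]);
translate([265, 328, 276]) cube([48, 187, 28]);
translate([505, 328, 276]) cube([48, 187, 28]);


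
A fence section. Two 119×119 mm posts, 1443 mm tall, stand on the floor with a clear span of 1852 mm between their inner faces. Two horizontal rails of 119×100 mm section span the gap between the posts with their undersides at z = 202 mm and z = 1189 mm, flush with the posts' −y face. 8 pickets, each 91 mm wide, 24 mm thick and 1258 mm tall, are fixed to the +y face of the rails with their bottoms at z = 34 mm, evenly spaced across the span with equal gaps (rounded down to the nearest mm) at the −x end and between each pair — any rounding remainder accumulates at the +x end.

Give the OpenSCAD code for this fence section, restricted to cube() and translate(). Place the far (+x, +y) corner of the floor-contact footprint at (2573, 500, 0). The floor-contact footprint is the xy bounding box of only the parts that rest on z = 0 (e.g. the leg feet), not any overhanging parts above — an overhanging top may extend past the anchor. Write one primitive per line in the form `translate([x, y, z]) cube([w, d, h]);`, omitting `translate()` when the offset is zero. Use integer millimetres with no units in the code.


translate([483, 381, 0]) cube([119, 119, 1443]);
translate([2454, 381, 0]) cube([119, 119, 1443]);
translate([602, 381, 202]) cube([1852, 119, 100]);
translate([602, 381, 1189]) cube([1852, 119, 100]);
translate([726, 500, 34]) cube([91, 24, 1258]);
translate([941, 500, 34]) cube([91, 24, 1258]);
translate([1156, 500, 34]) cube([91, 24, 1258]);
translate([1371, 500, 34]) cube([91, 24, 1258]);
translate([1586, 500, 34]) cube([91, 24, 1258]);
translate([1801, 500, 34]) cube([91, 24, 1258]);
translate([2016, 500, 34]) cube([91, 24, 1258]);
translate([2231, 500, 34]) cube([91, 24, 1258]);


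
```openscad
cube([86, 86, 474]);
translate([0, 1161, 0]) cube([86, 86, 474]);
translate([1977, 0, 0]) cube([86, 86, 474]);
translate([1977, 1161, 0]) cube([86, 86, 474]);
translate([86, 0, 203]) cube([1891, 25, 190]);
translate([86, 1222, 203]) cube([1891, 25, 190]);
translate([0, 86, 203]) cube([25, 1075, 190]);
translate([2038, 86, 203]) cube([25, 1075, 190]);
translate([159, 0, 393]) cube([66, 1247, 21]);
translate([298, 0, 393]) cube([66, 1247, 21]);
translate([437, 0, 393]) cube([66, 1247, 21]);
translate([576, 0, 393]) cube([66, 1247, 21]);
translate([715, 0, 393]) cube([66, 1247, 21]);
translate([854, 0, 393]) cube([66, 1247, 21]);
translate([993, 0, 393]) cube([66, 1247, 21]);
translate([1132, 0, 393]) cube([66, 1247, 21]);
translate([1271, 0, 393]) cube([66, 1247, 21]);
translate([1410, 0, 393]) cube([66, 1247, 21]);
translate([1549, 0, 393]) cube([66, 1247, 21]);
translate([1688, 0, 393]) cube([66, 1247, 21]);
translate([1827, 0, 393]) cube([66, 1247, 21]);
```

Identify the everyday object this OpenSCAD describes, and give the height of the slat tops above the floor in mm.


A bed frame. The slat-top height is 414 mm.

Four posts, four rails, and a row of slats — a bed frame. Slats sit on the rails at z = 203 + 190 = 393; with slat thickness 21, the top is 414 mm.


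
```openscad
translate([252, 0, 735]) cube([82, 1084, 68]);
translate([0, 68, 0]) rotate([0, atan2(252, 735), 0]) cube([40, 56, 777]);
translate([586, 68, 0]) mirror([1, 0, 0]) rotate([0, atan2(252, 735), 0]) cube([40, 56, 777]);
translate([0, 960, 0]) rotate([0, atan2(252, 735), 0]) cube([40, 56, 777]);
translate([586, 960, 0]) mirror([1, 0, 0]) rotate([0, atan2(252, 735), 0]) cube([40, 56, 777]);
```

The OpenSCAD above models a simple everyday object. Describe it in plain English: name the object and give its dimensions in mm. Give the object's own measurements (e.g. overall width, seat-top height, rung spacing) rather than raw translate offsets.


A sawhorse. A 82×1084×68 mm beam (x, y, z) sits on two A-frame leg pairs. Each pair is two raked legs of 40×56 mm section (56 mm along y) splaying symmetrically in x. Each leg rises 735 mm vertically over 252 mm of horizontal reach and is 777 mm long along its own axis. Every leg's outer bottom edge rests on the floor and its outer top edge meets a bottom edge of the beam — the left legs (tilting toward +x) meet the beam's −x bottom edge, the right legs (their mirror images, tilting toward −x) meet its +x bottom edge — so the leg tops tuck under the beam, the beam's underside is 735 mm above the floor, and the feet are 586 mm apart outside-to-outside with the beam centred between them. The two leg pairs are set in 68 mm from either end of the beam.


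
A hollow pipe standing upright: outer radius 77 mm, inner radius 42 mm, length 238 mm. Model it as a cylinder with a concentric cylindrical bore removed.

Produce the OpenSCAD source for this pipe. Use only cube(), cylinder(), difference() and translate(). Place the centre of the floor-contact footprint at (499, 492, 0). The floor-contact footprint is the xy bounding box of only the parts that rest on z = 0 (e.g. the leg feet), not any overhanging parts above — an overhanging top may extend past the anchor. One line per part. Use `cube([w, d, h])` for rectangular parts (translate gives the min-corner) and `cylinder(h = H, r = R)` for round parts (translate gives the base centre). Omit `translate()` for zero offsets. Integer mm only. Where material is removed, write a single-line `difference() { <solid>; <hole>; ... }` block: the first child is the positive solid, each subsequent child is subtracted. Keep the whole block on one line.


difference() { translate([499, 492, 0]) cylinder(h = 238, r = 77); translate([499, 492, 0]) cylinder(h = 238, r = 42); }


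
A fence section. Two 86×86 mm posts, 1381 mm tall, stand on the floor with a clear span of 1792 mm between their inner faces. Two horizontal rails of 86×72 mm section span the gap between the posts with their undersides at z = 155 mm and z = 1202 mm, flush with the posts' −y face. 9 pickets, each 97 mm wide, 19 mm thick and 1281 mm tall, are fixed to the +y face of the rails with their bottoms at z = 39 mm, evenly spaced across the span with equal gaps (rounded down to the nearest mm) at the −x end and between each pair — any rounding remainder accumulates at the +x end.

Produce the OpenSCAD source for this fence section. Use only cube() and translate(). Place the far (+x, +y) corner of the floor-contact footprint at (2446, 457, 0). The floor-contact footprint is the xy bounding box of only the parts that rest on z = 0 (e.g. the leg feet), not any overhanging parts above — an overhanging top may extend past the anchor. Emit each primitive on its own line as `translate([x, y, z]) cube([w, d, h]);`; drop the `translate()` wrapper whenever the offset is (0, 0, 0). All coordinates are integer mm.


translate([482, 371, 0]) cube([86, 86, 1381]);
translate([2360, 371, 0]) cube([86, 86, 1381]);
translate([568, 371, 155]) cube([1792, 86, 72]);
translate([568, 371, 1202]) cube([1792, 86, 72]);
translate([659, 457, 39]) cube([97, 19, 1281]);
translate([847, 457, 39]) cube([97, 19, 1281]);
translate([1035, 457, 39]) cube([97, 19, 1281]);
translate([1223, 457, 39]) cube([97, 19, 1281]);
translate([1411, 457, 39]) cube([97, 19, 1281]);
translate([1599, 457, 39]) cube([97, 19, 1281]);
translate([1787, 457, 39]) cube([97, 19, 1281]);
translate([1975, 457, 39]) cube([97, 19, 1281]);
translate([2163, 457, 39]) cube([97, 19, 1281]);


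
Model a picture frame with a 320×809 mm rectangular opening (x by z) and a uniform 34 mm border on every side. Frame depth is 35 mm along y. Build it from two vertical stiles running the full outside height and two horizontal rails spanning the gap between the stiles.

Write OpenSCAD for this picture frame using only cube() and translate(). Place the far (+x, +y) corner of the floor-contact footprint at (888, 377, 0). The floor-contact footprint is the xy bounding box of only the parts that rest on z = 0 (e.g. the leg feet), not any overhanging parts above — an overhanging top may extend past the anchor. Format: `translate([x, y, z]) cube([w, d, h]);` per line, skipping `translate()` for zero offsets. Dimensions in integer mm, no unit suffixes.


translate([500, 342, 0]) cube([34, 35, 877]);
translate([854, 342, 0]) cube([34, 35, 877]);
translate([534, 342, 0]) cube([320, 35, 34]);
translate([534, 342, 843]) cube([320, 35, 34]);


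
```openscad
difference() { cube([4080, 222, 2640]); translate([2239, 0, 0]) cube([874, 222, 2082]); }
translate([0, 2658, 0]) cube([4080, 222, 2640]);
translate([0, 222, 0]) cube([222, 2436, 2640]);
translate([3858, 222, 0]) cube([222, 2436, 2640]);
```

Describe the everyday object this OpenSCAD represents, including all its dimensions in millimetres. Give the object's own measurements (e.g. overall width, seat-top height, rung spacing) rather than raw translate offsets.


A single room: four walls, each 2640 mm tall and 222 mm thick, enclosing an outside footprint 4080×2880 mm (x × y), no floor or roof. The front and back walls (−y and +y sides) run the full x-width; the side walls fit between their inner faces. A door opening 874 mm wide and 2082 mm tall is cut through the front wall from the floor up, its −x edge 2239 mm from the wall's −x end.


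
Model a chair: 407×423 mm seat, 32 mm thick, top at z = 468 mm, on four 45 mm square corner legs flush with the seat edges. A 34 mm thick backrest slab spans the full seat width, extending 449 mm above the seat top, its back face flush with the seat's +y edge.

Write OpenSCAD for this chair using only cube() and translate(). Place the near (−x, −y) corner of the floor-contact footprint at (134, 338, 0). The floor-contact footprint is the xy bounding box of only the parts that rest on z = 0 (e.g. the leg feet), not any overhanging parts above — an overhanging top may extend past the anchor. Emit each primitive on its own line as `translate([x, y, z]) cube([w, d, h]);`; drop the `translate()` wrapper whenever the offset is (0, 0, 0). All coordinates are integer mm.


translate([134, 338, 436]) cube([407, 423, 32]);
translate([134, 338, 0]) cube([45, 45, 436]);
translate([496, 338, 0]) cube([45, 45, 436]);
translate([134, 716, 0]) cube([45, 45, 436]);
translate([496, 716, 0]) cube([45, 45, 436]);
translate([134, 727, 468]) cube([407, 34, 449]);


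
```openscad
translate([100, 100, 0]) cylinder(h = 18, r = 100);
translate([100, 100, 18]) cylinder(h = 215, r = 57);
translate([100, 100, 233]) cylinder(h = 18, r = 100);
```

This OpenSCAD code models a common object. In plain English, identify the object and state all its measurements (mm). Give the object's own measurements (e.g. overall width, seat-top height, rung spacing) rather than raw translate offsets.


A spool: two coaxial disc flanges of radius 100 mm and thickness 18 mm, joined by a core cylinder of radius 57 mm and height 215 mm. The lower flange rests on z = 0 and the three cylinders share a vertical axis.


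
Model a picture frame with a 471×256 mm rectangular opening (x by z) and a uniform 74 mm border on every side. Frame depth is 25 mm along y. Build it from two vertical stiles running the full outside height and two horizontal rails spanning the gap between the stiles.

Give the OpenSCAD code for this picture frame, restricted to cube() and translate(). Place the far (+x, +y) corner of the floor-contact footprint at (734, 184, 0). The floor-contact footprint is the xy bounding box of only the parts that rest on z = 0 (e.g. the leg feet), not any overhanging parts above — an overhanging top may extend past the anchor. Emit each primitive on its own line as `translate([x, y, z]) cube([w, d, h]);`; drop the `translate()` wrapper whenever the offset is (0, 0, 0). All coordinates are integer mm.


translate([115, 159, 0]) cube([74, 25, 404]);
translate([660, 159, 0]) cube([74, 25, 404]);
translate([189, 159, 0]) cube([471, 25, 74]);
translate([189, 159, 330]) cube([471, 25, 74]);


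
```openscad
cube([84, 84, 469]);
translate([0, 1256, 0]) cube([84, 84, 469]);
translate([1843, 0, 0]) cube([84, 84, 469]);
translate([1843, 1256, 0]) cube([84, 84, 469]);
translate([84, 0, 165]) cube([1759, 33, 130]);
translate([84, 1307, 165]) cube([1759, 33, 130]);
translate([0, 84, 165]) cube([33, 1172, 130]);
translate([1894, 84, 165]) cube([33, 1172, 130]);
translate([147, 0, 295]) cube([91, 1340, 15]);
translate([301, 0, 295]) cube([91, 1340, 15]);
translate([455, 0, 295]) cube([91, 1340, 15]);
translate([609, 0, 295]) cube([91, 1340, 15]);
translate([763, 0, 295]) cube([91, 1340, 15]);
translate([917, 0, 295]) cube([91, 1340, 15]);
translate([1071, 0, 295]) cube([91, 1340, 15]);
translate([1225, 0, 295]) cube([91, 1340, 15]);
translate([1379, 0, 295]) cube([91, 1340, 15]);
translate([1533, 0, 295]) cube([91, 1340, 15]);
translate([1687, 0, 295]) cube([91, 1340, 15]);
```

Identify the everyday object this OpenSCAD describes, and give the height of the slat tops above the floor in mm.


A bed frame. The slat-top height is 310 mm.

Four posts, four rails, and a row of slats — a bed frame. Slats sit on the rails at z = 165 + 130 = 295; with slat thickness 15, the top is 310 mm.


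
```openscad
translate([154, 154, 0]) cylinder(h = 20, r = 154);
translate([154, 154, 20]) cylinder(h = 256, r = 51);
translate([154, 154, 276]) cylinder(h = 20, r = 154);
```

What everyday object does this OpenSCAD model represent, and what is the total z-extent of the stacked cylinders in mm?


A spool. The overall height is 296 mm.

Three coaxial cylinders, large–small–large — a spool. Two 20 mm flanges and a 256 mm core give 20 + 256 + 20 = 296 mm.


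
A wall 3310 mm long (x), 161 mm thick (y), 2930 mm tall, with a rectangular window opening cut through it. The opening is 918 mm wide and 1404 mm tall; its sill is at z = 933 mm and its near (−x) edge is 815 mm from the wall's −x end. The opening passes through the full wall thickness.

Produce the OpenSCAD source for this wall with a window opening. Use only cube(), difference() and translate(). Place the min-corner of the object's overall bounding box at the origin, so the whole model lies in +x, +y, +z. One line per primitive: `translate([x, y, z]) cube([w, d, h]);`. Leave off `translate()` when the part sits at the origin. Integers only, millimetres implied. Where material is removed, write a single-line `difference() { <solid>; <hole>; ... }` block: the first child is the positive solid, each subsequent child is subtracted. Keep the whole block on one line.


difference() { cube([3310, 161, 2930]); translate([815, 0, 933]) cube([918, 161, 1404]); }


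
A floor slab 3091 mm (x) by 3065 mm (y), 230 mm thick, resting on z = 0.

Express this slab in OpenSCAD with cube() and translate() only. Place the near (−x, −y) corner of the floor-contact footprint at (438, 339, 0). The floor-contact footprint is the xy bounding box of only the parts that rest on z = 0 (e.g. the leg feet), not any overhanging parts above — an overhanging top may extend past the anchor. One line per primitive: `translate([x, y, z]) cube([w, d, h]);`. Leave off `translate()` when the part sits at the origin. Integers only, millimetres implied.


translate([438, 339, 0]) cube([3091, 3065, 230]);


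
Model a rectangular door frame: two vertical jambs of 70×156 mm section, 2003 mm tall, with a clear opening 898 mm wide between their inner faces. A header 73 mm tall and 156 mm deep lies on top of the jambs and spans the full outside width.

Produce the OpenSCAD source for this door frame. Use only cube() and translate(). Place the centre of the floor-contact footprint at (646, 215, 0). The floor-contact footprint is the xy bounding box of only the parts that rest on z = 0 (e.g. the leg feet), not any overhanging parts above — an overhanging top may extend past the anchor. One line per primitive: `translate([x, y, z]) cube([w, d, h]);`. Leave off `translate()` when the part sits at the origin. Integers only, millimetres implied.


translate([127, 137, 0]) cube([70, 156, 2003]);
translate([1095, 137, 0]) cube([70, 156, 2003]);
translate([127, 137, 2003]) cube([1038, 156, 73]);


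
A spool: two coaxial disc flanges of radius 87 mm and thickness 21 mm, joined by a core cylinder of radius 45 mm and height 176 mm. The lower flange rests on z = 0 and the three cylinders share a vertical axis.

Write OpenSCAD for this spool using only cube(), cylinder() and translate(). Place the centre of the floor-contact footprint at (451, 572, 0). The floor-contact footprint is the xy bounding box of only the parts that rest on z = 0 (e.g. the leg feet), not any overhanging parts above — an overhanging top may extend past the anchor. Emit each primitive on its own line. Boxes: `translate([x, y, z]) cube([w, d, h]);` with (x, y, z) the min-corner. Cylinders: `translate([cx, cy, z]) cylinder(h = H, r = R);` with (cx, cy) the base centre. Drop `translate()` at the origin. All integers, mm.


translate([451, 572, 0]) cylinder(h = 21, r = 87);
translate([451, 572, 21]) cylinder(h = 176, r = 45);
translate([451, 572, 197]) cylinder(h = 21, r = 87);


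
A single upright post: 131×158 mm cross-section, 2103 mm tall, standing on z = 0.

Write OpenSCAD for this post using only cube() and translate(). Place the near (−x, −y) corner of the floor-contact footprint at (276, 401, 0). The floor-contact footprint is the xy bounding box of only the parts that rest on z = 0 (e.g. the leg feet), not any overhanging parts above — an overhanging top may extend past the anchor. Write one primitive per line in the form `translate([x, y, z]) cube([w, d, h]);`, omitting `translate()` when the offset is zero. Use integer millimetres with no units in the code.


translate([276, 401, 0]) cube([131, 158, 2103]);


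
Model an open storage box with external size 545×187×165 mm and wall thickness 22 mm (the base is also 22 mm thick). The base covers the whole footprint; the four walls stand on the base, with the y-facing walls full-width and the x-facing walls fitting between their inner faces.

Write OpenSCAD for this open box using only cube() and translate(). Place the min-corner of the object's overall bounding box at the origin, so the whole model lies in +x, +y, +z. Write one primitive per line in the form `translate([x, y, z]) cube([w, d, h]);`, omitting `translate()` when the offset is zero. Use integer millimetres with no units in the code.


cube([545, 187, 22]);
translate([0, 0, 22]) cube([545, 22, 143]);
translate([0, 165, 22]) cube([545, 22, 143]);
translate([0, 22, 22]) cube([22, 143, 143]);
translate([523, 22, 22]) cube([22, 143, 143]);


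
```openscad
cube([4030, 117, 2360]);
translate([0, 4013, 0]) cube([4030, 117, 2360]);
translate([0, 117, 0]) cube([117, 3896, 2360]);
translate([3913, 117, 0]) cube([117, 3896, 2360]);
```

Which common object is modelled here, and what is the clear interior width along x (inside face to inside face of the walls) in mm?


A house (or room) frame. The interior width is 3796 mm.

Four 2360 mm walls enclosing a rectangle with no floor or roof — a room or house frame. Outside width is 4030 mm and wall thickness is 117 mm, so the interior width is 4030 − 2 × 117 = 3796 mm.


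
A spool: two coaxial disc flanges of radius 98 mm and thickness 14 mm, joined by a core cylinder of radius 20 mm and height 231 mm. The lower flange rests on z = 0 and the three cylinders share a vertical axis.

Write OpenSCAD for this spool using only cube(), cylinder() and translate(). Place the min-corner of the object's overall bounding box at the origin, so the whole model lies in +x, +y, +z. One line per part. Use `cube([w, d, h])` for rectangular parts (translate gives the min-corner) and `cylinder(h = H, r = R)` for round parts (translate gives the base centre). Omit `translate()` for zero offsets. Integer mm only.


translate([98, 98, 0]) cylinder(h = 14, r = 98);
translate([98, 98, 14]) cylinder(h = 231, r = 20);
translate([98, 98, 245]) cylinder(h = 14, r = 98);


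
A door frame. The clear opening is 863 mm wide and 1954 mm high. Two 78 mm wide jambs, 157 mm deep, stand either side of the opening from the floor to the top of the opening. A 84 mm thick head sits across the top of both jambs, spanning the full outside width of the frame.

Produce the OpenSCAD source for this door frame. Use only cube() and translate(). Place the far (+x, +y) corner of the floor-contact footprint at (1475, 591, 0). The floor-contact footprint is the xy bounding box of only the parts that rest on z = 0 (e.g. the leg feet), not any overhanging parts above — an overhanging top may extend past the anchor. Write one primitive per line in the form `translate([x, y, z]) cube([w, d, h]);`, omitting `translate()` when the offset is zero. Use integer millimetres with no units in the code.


translate([456, 434, 0]) cube([78, 157, 1954]);
translate([1397, 434, 0]) cube([78, 157, 1954]);
translate([456, 434, 1954]) cube([1019, 157, 84]);


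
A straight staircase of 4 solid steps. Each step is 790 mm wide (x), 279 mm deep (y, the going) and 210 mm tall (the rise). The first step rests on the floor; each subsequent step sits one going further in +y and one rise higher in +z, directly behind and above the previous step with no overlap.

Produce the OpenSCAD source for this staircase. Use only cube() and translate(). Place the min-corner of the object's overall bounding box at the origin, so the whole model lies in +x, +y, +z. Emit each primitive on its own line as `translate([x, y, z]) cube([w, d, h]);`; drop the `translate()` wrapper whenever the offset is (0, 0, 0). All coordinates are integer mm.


cube([790, 279, 210]);
translate([0, 279, 210]) cube([790, 279, 210]);
translate([0, 558, 420]) cube([790, 279, 210]);
translate([0, 837, 630]) cube([790, 279, 210]);


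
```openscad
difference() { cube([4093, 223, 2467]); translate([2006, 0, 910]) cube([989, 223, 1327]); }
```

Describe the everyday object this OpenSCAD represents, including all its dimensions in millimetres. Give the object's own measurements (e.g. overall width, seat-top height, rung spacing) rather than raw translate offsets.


A wall 4093 mm long (x), 223 mm thick (y), 2467 mm tall, with a rectangular window opening cut through it. The opening is 989 mm wide and 1327 mm tall; its sill is at z = 910 mm and its near (−x) edge is 2006 mm from the wall's −x end. The opening passes through the full wall thickness.
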